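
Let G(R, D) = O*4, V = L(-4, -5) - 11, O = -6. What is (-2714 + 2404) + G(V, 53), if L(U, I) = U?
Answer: -334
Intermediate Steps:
V = -15 (V = -4 - 11 = -15)
G(R, D) = -24 (G(R, D) = -6*4 = -24)
(-2714 + 2404) + G(V, 53) = (-2714 + 2404) - 24 = -310 - 24 = -334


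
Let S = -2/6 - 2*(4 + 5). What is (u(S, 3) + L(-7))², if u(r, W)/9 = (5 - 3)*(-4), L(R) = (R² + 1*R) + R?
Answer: 1369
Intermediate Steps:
S = -55/3 (S = -2*⅙ - 2*9 = -⅓ - 18 = -55/3 ≈ -18.333)
L(R) = R² + 2*R (L(R) = (R² + R) + R = (R + R²) + R = R² + 2*R)
u(r, W) = -72 (u(r, W) = 9*((5 - 3)*(-4)) = 9*(2*(-4)) = 9*(-8) = -72)
(u(S, 3) + L(-7))² = (-72 - 7*(2 - 7))² = (-72 - 7*(-5))² = (-72 + 35)² = (-37)² = 1369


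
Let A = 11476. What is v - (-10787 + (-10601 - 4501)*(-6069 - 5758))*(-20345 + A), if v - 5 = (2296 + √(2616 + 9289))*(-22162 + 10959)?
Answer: 1583982706640 - 11203*√11905 ≈ 1.5840e+12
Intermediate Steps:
v = -25722083 - 11203*√11905 (v = 5 + (2296 + √(2616 + 9289))*(-22162 + 10959) = 5 + (2296 + √11905)*(-11203) = 5 + (-25722088 - 11203*√11905) = -25722083 - 11203*√11905 ≈ -2.6944e+7)
v - (-10787 + (-10601 - 4501)*(-6069 - 5758))*(-20345 + A) = (-25722083 - 11203*√11905) - (-10787 + (-10601 - 4501)*(-6069 - 5758))*(-20345 + 11476) = (-25722083 - 11203*√11905) - (-10787 - 15102*(-11827))*(-8869) = (-25722083 - 11203*√11905) - (-10787 + 178611354)*(-8869) = (-25722083 - 11203*√11905) - 178600567*(-8869) = (-25722083 - 11203*√11905) - 1*(-1584008428723) = (-25722083 - 11203*√11905) + 1584008428723 = 1583982706640 - 11203*√11905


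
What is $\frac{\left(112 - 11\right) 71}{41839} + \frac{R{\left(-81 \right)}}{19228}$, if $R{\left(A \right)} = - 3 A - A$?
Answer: $\frac{37859956}{201120073} \approx 0.18825$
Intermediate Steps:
$R{\left(A \right)} = - 4 A$
$\frac{\left(112 - 11\right) 71}{41839} + \frac{R{\left(-81 \right)}}{19228} = \frac{\left(112 - 11\right) 71}{41839} + \frac{\left(-4\right) \left(-81\right)}{19228} = 101 \cdot 71 \cdot \frac{1}{41839} + 324 \cdot \frac{1}{19228} = 7171 \cdot \frac{1}{41839} + \frac{81}{4807} = \frac{7171}{41839} + \frac{81}{4807} = \frac{37859956}{201120073}$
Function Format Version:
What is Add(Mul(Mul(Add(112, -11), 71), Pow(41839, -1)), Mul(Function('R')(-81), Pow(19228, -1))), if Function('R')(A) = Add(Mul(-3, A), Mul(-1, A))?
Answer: Rational(37859956, 201120073) ≈ 0.18825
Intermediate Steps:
Function('R')(A) = Mul(-4, A)
Add(Mul(Mul(Add(112, -11), 71), Pow(41839, -1)), Mul(Function('R')(-81), Pow(19228, -1))) = Add(Mul(Mul(Add(112, -11), 71), Pow(41839, -1)), Mul(Mul(-4, -81), Pow(19228, -1))) = Add(Mul(Mul(101, 71), Rational(1, 41839)), Mul(324, Rational(1, 19228))) = Add(Mul(7171, Rational(1, 41839)), Rational(81, 4807)) = Add(Rational(7171, 41839), Rational(81, 4807)) = Rational(37859956, 201120073)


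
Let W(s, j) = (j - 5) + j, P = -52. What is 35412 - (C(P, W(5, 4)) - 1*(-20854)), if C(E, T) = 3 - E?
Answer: 14503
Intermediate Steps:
W(s, j) = -5 + 2*j (W(s, j) = (-5 + j) + j = -5 + 2*j)
35412 - (C(P, W(5, 4)) - 1*(-20854)) = 35412 - ((3 - 1*(-52)) - 1*(-20854)) = 35412 - ((3 + 52) + 20854) = 35412 - (55 + 20854) = 35412 - 1*20909 = 35412 - 20909 = 14503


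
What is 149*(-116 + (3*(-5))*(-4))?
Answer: -8344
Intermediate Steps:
149*(-116 + (3*(-5))*(-4)) = 149*(-116 - 15*(-4)) = 149*(-116 + 60) = 149*(-56) = -8344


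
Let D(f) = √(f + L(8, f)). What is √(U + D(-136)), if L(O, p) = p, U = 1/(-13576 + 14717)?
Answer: √(1141 + 5207524*I*√17)/1141 ≈ 2.8717 + 2.8715*I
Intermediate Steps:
U = 1/1141 ≈ 0.00087642
D(f) = √2*√f (D(f) = √(f + f) = √(2*f) = √2*√f)
√(U + D(-136)) = √(1/1141 + √2*√(-136)) = √(1/1141 + √2*(2*I*√34)) = √(1/1141 + 4*I*√17)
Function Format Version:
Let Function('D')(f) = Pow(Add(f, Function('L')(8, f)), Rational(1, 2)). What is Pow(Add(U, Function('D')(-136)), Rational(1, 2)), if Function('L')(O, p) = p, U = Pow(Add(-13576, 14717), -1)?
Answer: Mul(Rational(1, 1141), Pow(Add(1141, Mul(5207524, I, Pow(17, Rational(1, 2)))), Rational(1, 2))) ≈ Add(2.8717, Mul(2.8715, I))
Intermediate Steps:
U = Rational(1, 1141) (U = Pow(1141, -1) = Rational(1, 1141) ≈ 0.00087642)
Function('D')(f) = Mul(Pow(2, Rational(1, 2)), Pow(f, Rational(1, 2))) (Function('D')(f) = Pow(Add(f, f), Rational(1, 2)) = Pow(Mul(2, f), Rational(1, 2)) = Mul(Pow(2, Rational(1, 2)), Pow(f, Rational(1, 2))))
Pow(Add(U, Function('D')(-136)), Rational(1, 2)) = Pow(Add(Rational(1, 1141), Mul(Pow(2, Rational(1, 2)), Pow(-136, Rational(1, 2)))), Rational(1, 2)) = Pow(Add(Rational(1, 1141), Mul(Pow(2, Rational(1, 2)), Mul(2, I, Pow(34, Rational(1, 2))))), Rational(1, 2)) = Pow(Add(Rational(1, 1141), Mul(4, I, Pow(17, Rational(1, 2)))), Rational(1, 2))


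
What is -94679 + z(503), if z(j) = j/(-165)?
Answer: -15622538/165 ≈ -94682.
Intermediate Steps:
z(j) = -j/165 (z(j) = j*(-1/165) = -j/165)
-94679 + z(503) = -94679 - 1/165*503 = -94679 - 503/165 = -15622538/165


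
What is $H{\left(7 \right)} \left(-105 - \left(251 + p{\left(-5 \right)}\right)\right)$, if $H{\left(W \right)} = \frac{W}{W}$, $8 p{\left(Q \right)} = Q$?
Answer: $- \frac{2843}{8} \approx -355.38$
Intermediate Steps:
$p{\left(Q \right)} = \frac{Q}{8}$
$H{\left(W \right)} = 1$
$H{\left(7 \right)} \left(-105 - \left(251 + p{\left(-5 \right)}\right)\right) = 1 \left(-105 - \left(251 + \frac{1}{8} \left(-5\right)\right)\right) = 1 \left(-105 - \frac{2003}{8}\right) = 1 \left(- \frac{2843}{8}\right) = - \frac{2843}{8}$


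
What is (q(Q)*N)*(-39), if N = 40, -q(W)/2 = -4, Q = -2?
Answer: -12480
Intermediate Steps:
q(W) = 8 (q(W) = -2*(-4) = 8)
(q(Q)*N)*(-39) = (8*40)*(-39) = 320*(-39) = -12480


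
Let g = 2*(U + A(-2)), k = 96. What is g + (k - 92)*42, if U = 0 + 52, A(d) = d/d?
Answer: 274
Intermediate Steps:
A(d) = 1
U = 52
g = 106 (g = 2*(52 + 1) = 2*53 = 106)
g + (k - 92)*42 = 106 + (96 - 92)*42 = 106 + 4*42 = 106 + 168 = 274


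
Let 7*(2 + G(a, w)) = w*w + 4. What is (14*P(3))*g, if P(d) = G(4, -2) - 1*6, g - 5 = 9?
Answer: -1344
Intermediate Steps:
G(a, w) = -10/7 + w**2/7 (G(a, w) = -2 + (w*w + 4)/7 = -2 + (w**2 + 4)/7 = -2 + (4 + w**2)/7 = -2 + (4/7 + w**2/7) = -10/7 + w**2/7)
g = 14 (g = 5 + 9 = 14)
P(d) = -48/7 (P(d) = (-10/7 + (1/7)*(-2)**2) - 1*6 = (-10/7 + (1/7)*4) - 6 = (-10/7 + 4/7) - 6 = -6/7 - 6 = -48/7)
(14*P(3))*g = (14*(-48/7))*14 = -96*14 = -1344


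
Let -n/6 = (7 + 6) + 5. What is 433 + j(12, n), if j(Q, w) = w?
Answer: 325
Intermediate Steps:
n = -108 (n = -6*((7 + 6) + 5) = -6*(13 + 5) = -6*18 = -108)
433 + j(12, n) = 433 - 108 = 325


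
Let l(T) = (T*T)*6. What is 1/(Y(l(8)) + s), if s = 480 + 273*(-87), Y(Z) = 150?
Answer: -1/23121 ≈ -4.3251e-5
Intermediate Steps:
l(T) = 6*T**2 (l(T) = T**2*6 = 6*T**2)
s = -23271 (s = 480 - 23751 = -23271)
1/(Y(l(8)) + s) = 1/(150 - 23271) = 1/(-23121) = -1/23121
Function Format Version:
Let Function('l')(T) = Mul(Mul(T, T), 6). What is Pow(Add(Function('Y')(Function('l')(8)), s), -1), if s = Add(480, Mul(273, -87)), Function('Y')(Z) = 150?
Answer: Rational(-1, 23121) ≈ -4.3251e-5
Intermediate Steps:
Function('l')(T) = Mul(6, Pow(T, 2)) (Function('l')(T) = Mul(Pow(T, 2), 6) = Mul(6, Pow(T, 2)))
s = -23271 (s = Add(480, -23751) = -23271)
Pow(Add(Function('Y')(Function('l')(8)), s), -1) = Pow(Add(150, -23271), -1) = Pow(-23121, -1) = Rational(-1, 23121)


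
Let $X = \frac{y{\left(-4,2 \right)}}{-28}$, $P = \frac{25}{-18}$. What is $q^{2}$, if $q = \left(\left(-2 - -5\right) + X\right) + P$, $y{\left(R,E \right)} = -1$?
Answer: $\frac{172225}{63504} \approx 2.712$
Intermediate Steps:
$P = - \frac{25}{18}$ ($P = 25 \left(- \frac{1}{18}\right) = - \frac{25}{18} \approx -1.3889$)
$X = \frac{1}{28}$ ($X = - \frac{1}{-28} = \left(-1\right) \left(- \frac{1}{28}\right) = \frac{1}{28} \approx 0.035714$)
$q = \frac{415}{252}$ ($q = \left(\left(-2 - -5\right) + \frac{1}{28}\right) - \frac{25}{18} = \left(\left(-2 + 5\right) + \frac{1}{28}\right) - \frac{25}{18} = \left(3 + \frac{1}{28}\right) - \frac{25}{18} = \frac{85}{28} - \frac{25}{18} = \frac{415}{252} \approx 1.6468$)
$q^{2} = \left(\frac{415}{252}\right)^{2} = \frac{172225}{63504}$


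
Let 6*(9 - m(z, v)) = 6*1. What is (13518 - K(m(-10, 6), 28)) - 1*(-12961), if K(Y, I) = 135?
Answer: 26344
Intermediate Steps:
m(z, v) = 8 (m(z, v) = 9 - 1 = 8)
(13518 - K(m(-10, 6), 28)) - 1*(-12961) = (13518 - 1*135) - 1*(-12961) = (13518 - 135) + 12961 = 13383 + 12961 = 26344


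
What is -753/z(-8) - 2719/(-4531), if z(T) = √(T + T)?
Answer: 2719/4531 + 753*I/4 ≈ 0.60009 + 188.25*I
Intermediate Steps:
z(T) = √2*√T (z(T) = √(2*T) = √2*√T)
-753/z(-8) - 2719/(-4531) = -753*(-I/4) - 2719/(-4531) = -753*(-I/4) - 2719*(-1/4531) = -753*(-I/4) + 2719/4531 = -(-753)*I/4 + 2719/4531 = 753*I/4 + 2719/4531 = 2719/4531 + 753*I/4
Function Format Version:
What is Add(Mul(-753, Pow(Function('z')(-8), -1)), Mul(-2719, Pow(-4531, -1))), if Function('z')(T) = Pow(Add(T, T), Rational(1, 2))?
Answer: Add(Rational(2719, 4531), Mul(Rational(753, 4), I)) ≈ Add(0.60009, Mul(188.25, I))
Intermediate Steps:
Function('z')(T) = Mul(Pow(2, Rational(1, 2)), Pow(T, Rational(1, 2))) (Function('z')(T) = Pow(Mul(2, T), Rational(1, 2)) = Mul(Pow(2, Rational(1, 2)), Pow(T, Rational(1, 2))))
Add(Mul(-753, Pow(Function('z')(-8), -1)), Mul(-2719, Pow(-4531, -1))) = Add(Mul(-753, Pow(Mul(Pow(2, Rational(1, 2)), Pow(-8, Rational(1, 2))), -1)), Mul(-2719, Pow(-4531, -1))) = Add(Mul(-753, Pow(Mul(Pow(2, Rational(1, 2)), Mul(2, I, Pow(2, Rational(1, 2)))), -1)), Mul(-2719, Rational(-1, 4531))) = Add(Mul(-753, Pow(Mul(4, I), -1)), Rational(2719, 4531)) = Add(Mul(-753, Mul(Rational(-1, 4), I)), Rational(2719, 4531)) = Add(Mul(Rational(753, 4), I), Rational(2719, 4531)) = Add(Rational(2719, 4531), Mul(Rational(753, 4), I))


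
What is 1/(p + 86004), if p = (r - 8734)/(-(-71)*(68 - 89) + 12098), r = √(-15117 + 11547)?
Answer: 4838042003129/416086980703832603 - 10607*I*√3570/832173961407665206 ≈ 1.1627e-5 - 7.6157e-13*I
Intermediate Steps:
r = I*√3570 (r = √(-3570) = I*√3570 ≈ 59.749*I)
p = -8734/10607 + I*√3570/10607 (p = (I*√3570 - 8734)/(-(-71)*(68 - 89) + 12098) = (-8734 + I*√3570)/(-(-71)*(-21) + 12098) = (-8734 + I*√3570)/(-1*1491 + 12098) = (-8734 + I*√3570)/(-1491 + 12098) = (-8734 + I*√3570)/10607 = (-8734 + I*√3570)*(1/10607) = -8734/10607 + I*√3570/10607 ≈ -0.82342 + 0.005633*I)
1/(p + 86004) = 1/((-8734/10607 + I*√3570/10607) + 86004) = 1/(912235694/10607 + I*√3570/10607)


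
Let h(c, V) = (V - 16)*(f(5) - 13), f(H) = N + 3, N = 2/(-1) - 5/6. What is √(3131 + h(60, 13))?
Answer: √12678/2 ≈ 56.298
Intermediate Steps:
N = -17/6 (N = 2*(-1) - 5*⅙ = -2 - ⅚ = -17/6 ≈ -2.8333)
f(H) = ⅙ (f(H) = -17/6 + 3 = ⅙)
h(c, V) = 616/3 - 77*V/6 (h(c, V) = (V - 16)*(⅙ - 13) = (-16 + V)*(-77/6) = 616/3 - 77*V/6)
√(3131 + h(60, 13)) = √(3131 + (616/3 - 77/6*13)) = √(3131 + (616/3 - 1001/6)) = √(3131 + 77/2) = √(6339/2) = √12678/2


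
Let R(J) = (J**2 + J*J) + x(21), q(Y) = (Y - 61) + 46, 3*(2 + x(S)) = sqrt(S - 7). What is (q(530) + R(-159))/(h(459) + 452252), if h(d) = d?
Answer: 51075/452711 + sqrt(14)/1358133 ≈ 0.11282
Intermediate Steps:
x(S) = -2 + sqrt(-7 + S)/3 (x(S) = -2 + sqrt(S - 7)/3 = -2 + sqrt(-7 + S)/3)
q(Y) = -15 + Y (q(Y) = (-61 + Y) + 46 = -15 + Y)
R(J) = -2 + 2*J**2 + sqrt(14)/3 (R(J) = (J**2 + J*J) + (-2 + sqrt(-7 + 21)/3) = (J**2 + J**2) + (-2 + sqrt(14)/3) = 2*J**2 + (-2 + sqrt(14)/3) = -2 + 2*J**2 + sqrt(14)/3)
(q(530) + R(-159))/(h(459) + 452252) = ((-15 + 530) + (-2 + 2*(-159)**2 + sqrt(14)/3))/(459 + 452252) = (515 + (-2 + 2*25281 + sqrt(14)/3))/452711 = (515 + (-2 + 50562 + sqrt(14)/3))*(1/452711) = (515 + (50560 + sqrt(14)/3))*(1/452711) = (51075 + sqrt(14)/3)*(1/452711) = 51075/452711 + sqrt(14)/1358133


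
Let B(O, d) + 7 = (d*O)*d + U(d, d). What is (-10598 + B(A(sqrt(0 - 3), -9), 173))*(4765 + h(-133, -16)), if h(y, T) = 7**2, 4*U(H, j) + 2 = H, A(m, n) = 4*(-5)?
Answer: -5864821583/2 ≈ -2.9324e+9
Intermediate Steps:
A(m, n) = -20
U(H, j) = -1/2 + H/4
h(y, T) = 49
B(O, d) = -15/2 + d/4 + O*d**2 (B(O, d) = -7 + ((d*O)*d + (-1/2 + d/4)) = -7 + ((O*d)*d + (-1/2 + d/4)) = -7 + (O*d**2 + (-1/2 + d/4)) = -7 + (-1/2 + d/4 + O*d**2) = -15/2 + d/4 + O*d**2)
(-10598 + B(A(sqrt(0 - 3), -9), 173))*(4765 + h(-133, -16)) = (-10598 + (-15/2 + (1/4)*173 - 20*173**2))*(4765 + 49) = (-10598 + (-15/2 + 173/4 - 20*29929))*4814 = (-10598 + (-15/2 + 173/4 - 598580))*4814 = (-10598 - 2394177/4)*4814 = -2436569/4*4814 = -5864821583/2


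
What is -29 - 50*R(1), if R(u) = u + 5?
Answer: -329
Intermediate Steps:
R(u) = 5 + u
-29 - 50*R(1) = -29 - 50*(5 + 1) = -29 - 50*6 = -29 - 300 = -329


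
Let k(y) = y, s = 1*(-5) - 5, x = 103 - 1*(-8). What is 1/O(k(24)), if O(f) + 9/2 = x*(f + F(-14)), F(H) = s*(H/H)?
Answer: 2/3099 ≈ 0.00064537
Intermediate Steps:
x = 111 (x = 103 + 8 = 111)
s = -10 (s = -5 - 5 = -10)
F(H) = -10 (F(H) = -10*H/H = -10*1 = -10)
O(f) = -2229/2 + 111*f (O(f) = -9/2 + 111*(f - 10) = -9/2 + 111*(-10 + f) = -9/2 + (-1110 + 111*f) = -2229/2 + 111*f)
1/O(k(24)) = 1/(-2229/2 + 111*24) = 1/(-2229/2 + 2664) = 1/(3099/2) = 2/3099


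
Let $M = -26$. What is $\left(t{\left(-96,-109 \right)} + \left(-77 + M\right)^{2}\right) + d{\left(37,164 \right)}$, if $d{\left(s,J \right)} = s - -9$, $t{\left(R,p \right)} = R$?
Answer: $10559$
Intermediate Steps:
$d{\left(s,J \right)} = 9 + s$ ($d{\left(s,J \right)} = s + 9 = 9 + s$)
$\left(t{\left(-96,-109 \right)} + \left(-77 + M\right)^{2}\right) + d{\left(37,164 \right)} = \left(-96 + \left(-77 - 26\right)^{2}\right) + \left(9 + 37\right) = \left(-96 + \left(-103\right)^{2}\right) + 46 = \left(-96 + 10609\right) + 46 = 10513 + 46 = 10559$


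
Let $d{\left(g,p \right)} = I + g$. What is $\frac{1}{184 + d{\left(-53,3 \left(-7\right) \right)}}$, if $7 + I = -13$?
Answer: $\frac{1}{111} \approx 0.009009$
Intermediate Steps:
$I = -20$ ($I = -7 - 13 = -20$)
$d{\left(g,p \right)} = -20 + g$
$\frac{1}{184 + d{\left(-53,3 \left(-7\right) \right)}} = \frac{1}{184 - 73} = \frac{1}{111}$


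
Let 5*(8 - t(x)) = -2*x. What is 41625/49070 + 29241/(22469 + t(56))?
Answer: 112923495/52573598 ≈ 2.1479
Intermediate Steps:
t(x) = 8 + 2*x/5 (t(x) = 8 - (-2)*x/5 = 8 + 2*x/5)
41625/49070 + 29241/(22469 + t(56)) = 41625/49070 + 29241/(22469 + (8 + (⅖)*56)) = 41625*(1/49070) + 29241/(22469 + (8 + 112/5)) = 8325/9814 + 29241/(22469 + 152/5) = 8325/9814 + 29241/(112497/5) = 8325/9814 + 29241*(5/112497) = 8325/9814 + 48735/37499 = 112923495/52573598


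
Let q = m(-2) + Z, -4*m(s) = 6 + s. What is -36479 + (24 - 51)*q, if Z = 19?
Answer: -36965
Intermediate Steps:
m(s) = -3/2 - s/4 (m(s) = -(6 + s)/4 = -3/2 - s/4)
q = 18 (q = (-3/2 - 1/4*(-2)) + 19 = (-3/2 + 1/2) + 19 = -1 + 19 = 18)
-36479 + (24 - 51)*q = -36479 + (24 - 51)*18 = -36479 - 27*18 = -36479 - 486 = -36965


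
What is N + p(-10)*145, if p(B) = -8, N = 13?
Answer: -1147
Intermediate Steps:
N + p(-10)*145 = 13 - 8*145 = 13 - 1160 = -1147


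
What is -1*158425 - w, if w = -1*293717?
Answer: 135292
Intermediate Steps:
w = -293717
-1*158425 - w = -1*158425 - 1*(-293717) = -158425 + 293717 = 135292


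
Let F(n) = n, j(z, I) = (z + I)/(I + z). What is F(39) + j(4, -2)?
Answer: 40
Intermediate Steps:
j(z, I) = 1 (j(z, I) = (I + z)/(I + z) = 1)
F(39) + j(4, -2) = 39 + 1 = 40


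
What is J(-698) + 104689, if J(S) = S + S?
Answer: 103293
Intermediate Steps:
J(S) = 2*S
J(-698) + 104689 = 2*(-698) + 104689 = -1396 + 104689 = 103293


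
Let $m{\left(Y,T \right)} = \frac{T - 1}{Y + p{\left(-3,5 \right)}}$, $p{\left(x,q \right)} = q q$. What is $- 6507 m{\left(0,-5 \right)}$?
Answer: $\frac{39042}{25} \approx 1561.7$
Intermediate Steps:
$p{\left(x,q \right)} = q^{2}$
$m{\left(Y,T \right)} = \frac{-1 + T}{25 + Y}$ ($m{\left(Y,T \right)} = \frac{T - 1}{Y + 5^{2}} = \frac{-1 + T}{Y + 25} = \frac{-1 + T}{25 + Y}$)
$- 6507 m{\left(0,-5 \right)} = - 6507 \frac{-1 - 5}{25 + 0} = - 6507 \cdot \frac{1}{25} \left(-6\right) = \left(-6507\right) \left(- \frac{6}{25}\right) = \frac{39042}{25}$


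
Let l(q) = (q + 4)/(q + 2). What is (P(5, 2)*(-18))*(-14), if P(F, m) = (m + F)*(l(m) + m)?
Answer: 6174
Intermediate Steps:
l(q) = (4 + q)/(2 + q)
P(F, m) = (F + m)*(m + (4 + m)/(2 + m)) (P(F, m) = (m + F)*((4 + m)/(2 + m) + m) = (F + m)*(m + (4 + m)/(2 + m)))
(P(5, 2)*(-18))*(-14) = (((5*(4 + 2) + 2*(4 + 2) + 2*(2 + 2)*(5 + 2))/(2 + 2))*(-18))*(-14) = (((5*6 + 2*6 + 2*4*7)/4)*(-18))*(-14) = (((30 + 12 + 56)/4)*(-18))*(-14) = (((1/4)*98)*(-18))*(-14) = ((49/2)*(-18))*(-14) = -441*(-14) = 6174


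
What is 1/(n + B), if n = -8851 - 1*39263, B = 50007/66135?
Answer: -22045/1060656461 ≈ -2.0784e-5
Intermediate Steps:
B = 16669/22045 (B = 50007*(1/66135) = 16669/22045 ≈ 0.75613)
n = -48114 (n = -8851 - 39263 = -48114)
1/(n + B) = 1/(-48114 + 16669/22045) = 1/(-1060656461/22045) = -22045/1060656461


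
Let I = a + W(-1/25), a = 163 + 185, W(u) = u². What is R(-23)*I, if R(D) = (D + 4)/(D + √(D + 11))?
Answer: 95047937/338125 + 8265038*I*√3/338125 ≈ 281.1 + 42.338*I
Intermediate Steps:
a = 348
I = 217501/625 (I = 348 + (-1/25)² = 348 + 1/625 = 217501/625 ≈ 348.00)
R(D) = (4 + D)/(D + √(11 + D))
R(-23)*I = ((4 - 23)/(-23 + √(11 - 23)))*(217501/625) = (-19/(-23 + √(-12)))*(217501/625) = (-19/(-23 + 2*I*√3))*(217501/625) = -19/(-23 + 2*I*√3)*(217501/625) = -4132519/(625*(-23 + 2*I*√3))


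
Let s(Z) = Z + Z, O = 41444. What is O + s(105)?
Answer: 41654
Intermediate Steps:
s(Z) = 2*Z
O + s(105) = 41444 + 2*105 = 41444 + 210 = 41654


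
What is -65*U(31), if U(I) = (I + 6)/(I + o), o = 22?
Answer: -2405/53 ≈ -45.377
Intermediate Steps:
U(I) = (6 + I)/(22 + I) (U(I) = (I + 6)/(I + 22) = (6 + I)/(22 + I))
-65*U(31) = -65*(6 + 31)/(22 + 31) = -65*37/53 = -2405/53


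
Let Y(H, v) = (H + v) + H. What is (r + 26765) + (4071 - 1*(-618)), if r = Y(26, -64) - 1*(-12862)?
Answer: 44304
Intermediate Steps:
Y(H, v) = v + 2*H
r = 12850 (r = (-64 + 2*26) - 1*(-12862) = (-64 + 52) + 12862 = -12 + 12862 = 12850)
(r + 26765) + (4071 - 1*(-618)) = (12850 + 26765) + (4071 - 1*(-618)) = 39615 + (4071 + 618) = 39615 + 4689 = 44304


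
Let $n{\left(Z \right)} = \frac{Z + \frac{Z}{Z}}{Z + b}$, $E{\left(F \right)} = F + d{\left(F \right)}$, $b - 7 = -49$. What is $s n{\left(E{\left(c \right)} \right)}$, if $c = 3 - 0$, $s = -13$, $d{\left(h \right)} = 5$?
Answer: $\frac{117}{34} \approx 3.4412$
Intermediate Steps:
$b = -42$ ($b = 7 - 49 = -42$)
$c = 3$ ($c = 3 + 0 = 3$)
$E{\left(F \right)} = 5 + F$ ($E{\left(F \right)} = F + 5 = 5 + F$)
$n{\left(Z \right)} = \frac{1 + Z}{-42 + Z}$ ($n{\left(Z \right)} = \frac{Z + \frac{Z}{Z}}{Z - 42} = \frac{Z + 1}{-42 + Z} = \frac{1 + Z}{-42 + Z}$)
$s n{\left(E{\left(c \right)} \right)} = - 13 \frac{1 + \left(5 + 3\right)}{-42 + \left(5 + 3\right)} = - 13 \frac{1 + 8}{-42 + 8} = - 13 \frac{1}{-34} \cdot 9 = - 13 \left(\left(- \frac{1}{34}\right) 9\right) = \left(-13\right) \left(- \frac{9}{34}\right) = \frac{117}{34}$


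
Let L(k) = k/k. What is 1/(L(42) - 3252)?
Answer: -1/3251 ≈ -0.00030760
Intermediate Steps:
L(k) = 1
1/(L(42) - 3252) = 1/(1 - 3252) = 1/(-3251) = -1/3251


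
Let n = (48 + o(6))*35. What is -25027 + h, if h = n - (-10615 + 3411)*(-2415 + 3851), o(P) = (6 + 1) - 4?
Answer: 10321702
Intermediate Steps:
o(P) = 3 (o(P) = 7 - 4 = 3)
n = 1785 (n = (48 + 3)*35 = 51*35 = 1785)
h = 10346729 (h = 1785 - (-10615 + 3411)*(-2415 + 3851) = 1785 - (-7204)*1436 = 1785 - 1*(-10344944) = 1785 + 10344944 = 10346729)
-25027 + h = -25027 + 10346729 = 10321702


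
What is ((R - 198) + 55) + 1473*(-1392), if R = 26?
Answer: -2050533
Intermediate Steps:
((R - 198) + 55) + 1473*(-1392) = ((26 - 198) + 55) + 1473*(-1392) = (-172 + 55) - 2050416 = -117 - 2050416 = -2050533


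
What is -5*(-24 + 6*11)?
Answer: -210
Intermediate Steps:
-5*(-24 + 6*11) = -5*(-24 + 66) = -5*42 = -210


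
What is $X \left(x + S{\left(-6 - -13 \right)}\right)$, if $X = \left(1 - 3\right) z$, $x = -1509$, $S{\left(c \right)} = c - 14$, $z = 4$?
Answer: $12128$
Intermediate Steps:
$S{\left(c \right)} = -14 + c$
$X = -8$ ($X = \left(1 - 3\right) 4 = \left(-2\right) 4 = -8$)
$X \left(x + S{\left(-6 - -13 \right)}\right) = - 8 \left(-1509 - 7\right) = \left(-8\right) \left(-1516\right) = 12128$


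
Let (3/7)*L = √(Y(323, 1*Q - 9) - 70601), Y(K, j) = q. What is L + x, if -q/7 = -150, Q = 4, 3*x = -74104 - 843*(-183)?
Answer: 80165/3 + 7*I*√69551/3 ≈ 26722.0 + 615.36*I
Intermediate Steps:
x = 80165/3 (x = (-74104 - 843*(-183))/3 = (-74104 + 154269)/3 = (⅓)*80165 = 80165/3 ≈ 26722.)
q = 1050 (q = -7*(-150) = 1050)
Y(K, j) = 1050
L = 7*I*√69551/3 (L = 7*√(1050 - 70601)/3 = 7*√(-69551)/3 = 7*(I*√69551)/3 = 7*I*√69551/3 ≈ 615.36*I)
L + x = 7*I*√69551/3 + 80165/3 = 80165/3 + 7*I*√69551/3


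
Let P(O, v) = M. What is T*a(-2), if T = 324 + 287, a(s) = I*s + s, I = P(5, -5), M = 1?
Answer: -2444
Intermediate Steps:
P(O, v) = 1
I = 1
a(s) = 2*s (a(s) = 1*s + s = s + s = 2*s)
T = 611
T*a(-2) = 611*(2*(-2)) = 611*(-4) = -2444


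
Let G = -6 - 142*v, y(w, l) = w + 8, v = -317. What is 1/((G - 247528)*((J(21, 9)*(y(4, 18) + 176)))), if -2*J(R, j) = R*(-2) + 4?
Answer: -1/723401440 ≈ -1.3824e-9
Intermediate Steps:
y(w, l) = 8 + w
J(R, j) = -2 + R (J(R, j) = -(R*(-2) + 4)/2 = -(-2*R + 4)/2 = -(4 - 2*R)/2 = -2 + R)
G = 45008 (G = -6 - 142*(-317) = -6 + 45014 = 45008)
1/((G - 247528)*((J(21, 9)*(y(4, 18) + 176)))) = 1/((45008 - 247528)*(((-2 + 21)*((8 + 4) + 176)))) = 1/((-202520)*((19*(12 + 176)))) = -1/(202520*(19*188)) = -1/202520/3572 = -1/202520*1/3572 = -1/723401440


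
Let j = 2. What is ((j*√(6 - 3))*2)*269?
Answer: 1076*√3 ≈ 1863.7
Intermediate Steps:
((j*√(6 - 3))*2)*269 = ((2*√(6 - 3))*2)*269 = ((2*√3)*2)*269 = (4*√3)*269 = 1076*√3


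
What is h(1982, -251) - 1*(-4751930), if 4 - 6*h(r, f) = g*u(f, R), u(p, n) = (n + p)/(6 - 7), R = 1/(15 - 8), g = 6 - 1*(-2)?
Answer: 99783520/21 ≈ 4.7516e+6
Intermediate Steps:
g = 8 (g = 6 + 2 = 8)
R = 1/7 ≈ 0.14286
u(p, n) = -n - p (u(p, n) = (n + p)/(-1) = (n + p)*(-1) = -n - p)
h(r, f) = 6/7 + 4*f/3 (h(r, f) = 2/3 - 4*(-1*1/7 - f)/3 = 2/3 - 4*(-1/7 - f)/3 = 2/3 - (-8/7 - 8*f)/6 = 2/3 + (4/21 + 4*f/3) = 6/7 + 4*f/3)
h(1982, -251) - 1*(-4751930) = (6/7 + (4/3)*(-251)) - 1*(-4751930) = (6/7 - 1004/3) + 4751930 = -7010/21 + 4751930 = 99783520/21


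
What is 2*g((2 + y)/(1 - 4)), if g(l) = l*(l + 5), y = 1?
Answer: -8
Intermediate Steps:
g(l) = l*(5 + l)
2*g((2 + y)/(1 - 4)) = 2*(((2 + 1)/(1 - 4))*(5 + (2 + 1)/(1 - 4))) = 2*((3/(-3))*(5 + 3/(-3))) = 2*((3*(-⅓))*(5 + 3*(-⅓))) = 2*(-(5 - 1)) = 2*(-1*4) = 2*(-4) = -8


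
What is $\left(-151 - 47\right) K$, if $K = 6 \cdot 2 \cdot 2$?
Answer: $-4752$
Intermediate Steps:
$K = 24$ ($K = 6 \cdot 4 = 24$)
$\left(-151 - 47\right) K = \left(-151 - 47\right) 24 = \left(-198\right) 24 = -4752$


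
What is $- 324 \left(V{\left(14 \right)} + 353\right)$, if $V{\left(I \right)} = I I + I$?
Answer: $-182412$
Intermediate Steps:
$V{\left(I \right)} = I + I^{2}$ ($V{\left(I \right)} = I^{2} + I = I + I^{2}$)
$- 324 \left(V{\left(14 \right)} + 353\right) = - 324 \left(14 \left(1 + 14\right) + 353\right) = - 324 \left(14 \cdot 15 + 353\right) = - 324 \left(210 + 353\right) = \left(-324\right) 563 = -182412$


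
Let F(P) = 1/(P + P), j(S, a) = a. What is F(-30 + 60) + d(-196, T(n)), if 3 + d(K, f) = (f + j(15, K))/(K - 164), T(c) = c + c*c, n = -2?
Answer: -22/9 ≈ -2.4444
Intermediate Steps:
T(c) = c + c²
d(K, f) = -3 + (K + f)/(-164 + K) (d(K, f) = -3 + (f + K)/(K - 164) = -3 + (K + f)/(-164 + K))
F(P) = 1/(2*P)
F(-30 + 60) + d(-196, T(n)) = 1/(2*(-30 + 60)) + (492 - 2*(1 - 2) - 2*(-196))/(-164 - 196) = (½)/30 + (492 - 2*(-1) + 392)/(-360) = (½)*(1/30) - (492 + 2 + 392)/360 = 1/60 - 1/360*886 = 1/60 - 443/180 = -22/9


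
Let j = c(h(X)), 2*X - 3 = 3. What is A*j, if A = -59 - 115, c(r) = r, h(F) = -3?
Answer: 522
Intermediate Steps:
X = 3 (X = 3/2 + (½)*3 = 3/2 + 3/2 = 3)
j = -3
A = -174
A*j = -174*(-3) = 522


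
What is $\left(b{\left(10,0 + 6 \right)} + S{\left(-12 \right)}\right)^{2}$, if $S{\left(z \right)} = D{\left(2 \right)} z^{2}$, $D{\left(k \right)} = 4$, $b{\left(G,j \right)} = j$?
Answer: $338724$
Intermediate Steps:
$S{\left(z \right)} = 4 z^{2}$
$\left(b{\left(10,0 + 6 \right)} + S{\left(-12 \right)}\right)^{2} = \left(\left(0 + 6\right) + 4 \left(-12\right)^{2}\right)^{2} = \left(6 + 4 \cdot 144\right)^{2} = \left(6 + 576\right)^{2} = 582^{2} = 338724$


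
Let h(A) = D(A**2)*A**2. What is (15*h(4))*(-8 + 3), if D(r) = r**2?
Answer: -307200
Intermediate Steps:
h(A) = A**6 (h(A) = (A**2)**2*A**2 = A**4*A**2 = A**6)
(15*h(4))*(-8 + 3) = (15*4**6)*(-8 + 3) = (15*4096)*(-5) = 61440*(-5) = -307200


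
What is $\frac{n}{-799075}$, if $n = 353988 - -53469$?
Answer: $- \frac{407457}{799075} \approx -0.50991$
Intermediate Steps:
$n = 407457$ ($n = 353988 + 53469 = 407457$)
$\frac{n}{-799075} = \frac{407457}{-799075} = 407457 \left(- \frac{1}{799075}\right) = - \frac{407457}{799075}$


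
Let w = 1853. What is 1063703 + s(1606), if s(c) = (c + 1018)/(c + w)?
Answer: 3679351301/3459 ≈ 1.0637e+6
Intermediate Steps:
s(c) = (1018 + c)/(1853 + c) (s(c) = (c + 1018)/(c + 1853) = (1018 + c)/(1853 + c))
1063703 + s(1606) = 1063703 + (1018 + 1606)/(1853 + 1606) = 1063703 + 2624/3459 = 3679351301/3459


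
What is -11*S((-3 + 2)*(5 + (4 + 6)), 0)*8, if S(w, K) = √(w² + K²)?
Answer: -1320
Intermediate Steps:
S(w, K) = √(K² + w²)
-11*S((-3 + 2)*(5 + (4 + 6)), 0)*8 = -11*√(0² + ((-3 + 2)*(5 + (4 + 6)))²)*8 = -11*√(0 + (-(5 + 10))²)*8 = -11*√(0 + (-1*15)²)*8 = -11*√(0 + (-15)²)*8 = -11*√(0 + 225)*8 = -11*√225*8 = -11*15*8 = -165*8 = -1320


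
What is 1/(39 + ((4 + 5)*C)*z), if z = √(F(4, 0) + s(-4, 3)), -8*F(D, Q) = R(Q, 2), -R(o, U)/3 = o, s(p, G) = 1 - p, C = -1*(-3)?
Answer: -13/708 + 3*√5/236 ≈ 0.010063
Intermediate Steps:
C = 3
R(o, U) = -3*o
F(D, Q) = 3*Q/8 (F(D, Q) = -(-3)*Q/8 = 3*Q/8)
z = √5 (z = √((3/8)*0 + (1 - 1*(-4))) = √(0 + (1 + 4)) = √(0 + 5) = √5 ≈ 2.2361)
1/(39 + ((4 + 5)*C)*z) = 1/(39 + ((4 + 5)*3)*√5) = 1/(39 + (9*3)*√5) = 1/(39 + 27*√5)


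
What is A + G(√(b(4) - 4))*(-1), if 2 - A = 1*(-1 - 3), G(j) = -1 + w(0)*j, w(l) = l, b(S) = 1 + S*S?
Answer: 7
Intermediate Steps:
b(S) = 1 + S²
G(j) = -1 (G(j) = -1 + 0*j = -1 + 0 = -1)
A = 6 (A = 2 - (-1 - 3) = 2 - (-4) = 2 - 1*(-4) = 2 + 4 = 6)
A + G(√(b(4) - 4))*(-1) = 6 - 1*(-1) = 6 + 1 = 7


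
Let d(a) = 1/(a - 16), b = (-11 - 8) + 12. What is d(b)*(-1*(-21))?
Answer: -21/23 ≈ -0.91304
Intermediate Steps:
b = -7 (b = -19 + 12 = -7)
d(a) = 1/(-16 + a)
d(b)*(-1*(-21)) = (-1*(-21))/(-16 - 7) = 21/(-23) = -1/23*21 = -21/23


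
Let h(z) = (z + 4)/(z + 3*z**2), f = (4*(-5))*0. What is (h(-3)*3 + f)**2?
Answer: 1/64 ≈ 0.015625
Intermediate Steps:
f = 0 (f = -20*0 = 0)
h(z) = (4 + z)/(z + 3*z**2)
(h(-3)*3 + f)**2 = (((4 - 3)/((-3)*(1 + 3*(-3))))*3 + 0)**2 = (-1/3*1/(1 - 9)*3 + 0)**2 = (-1/3*1/(-8)*3 + 0)**2 = (-1/3*(-1/8)*1*3 + 0)**2 = ((1/24)*3 + 0)**2 = (1/8 + 0)**2 = (1/8)**2 = 1/64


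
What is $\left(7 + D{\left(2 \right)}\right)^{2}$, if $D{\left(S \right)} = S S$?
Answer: $121$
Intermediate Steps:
$D{\left(S \right)} = S^{2}$
$\left(7 + D{\left(2 \right)}\right)^{2} = \left(7 + 2^{2}\right)^{2} = \left(7 + 4\right)^{2} = 11^{2} = 121$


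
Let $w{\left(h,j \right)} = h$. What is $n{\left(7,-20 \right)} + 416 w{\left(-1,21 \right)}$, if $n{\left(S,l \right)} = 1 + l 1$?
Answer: $-435$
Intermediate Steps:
$n{\left(S,l \right)} = 1 + l$
$n{\left(7,-20 \right)} + 416 w{\left(-1,21 \right)} = \left(1 - 20\right) + 416 \left(-1\right) = -19 - 416 = -435$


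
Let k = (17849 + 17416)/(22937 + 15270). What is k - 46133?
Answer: -1762568266/38207 ≈ -46132.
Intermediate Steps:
k = 35265/38207 ≈ 0.92300
k - 46133 = 35265/38207 - 46133 = -1762568266/38207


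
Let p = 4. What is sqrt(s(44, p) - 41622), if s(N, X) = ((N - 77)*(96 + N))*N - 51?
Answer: 3*I*sqrt(27217) ≈ 494.93*I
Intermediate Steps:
s(N, X) = -51 + N*(-77 + N)*(96 + N) (s(N, X) = ((-77 + N)*(96 + N))*N - 51 = N*(-77 + N)*(96 + N) - 51 = -51 + N*(-77 + N)*(96 + N))
sqrt(s(44, p) - 41622) = sqrt((-51 + 44**3 - 7392*44 + 19*44**2) - 41622) = sqrt((-51 + 85184 - 325248 + 19*1936) - 41622) = sqrt((-51 + 85184 - 325248 + 36784) - 41622) = sqrt(-203331 - 41622) = sqrt(-244953) = 3*I*sqrt(27217)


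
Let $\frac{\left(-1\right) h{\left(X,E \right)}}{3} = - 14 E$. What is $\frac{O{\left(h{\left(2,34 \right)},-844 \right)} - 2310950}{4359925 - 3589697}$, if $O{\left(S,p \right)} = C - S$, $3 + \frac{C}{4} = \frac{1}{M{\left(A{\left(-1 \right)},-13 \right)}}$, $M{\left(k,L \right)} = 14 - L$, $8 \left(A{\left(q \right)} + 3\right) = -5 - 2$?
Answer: $- \frac{31217263}{10398078} \approx -3.0022$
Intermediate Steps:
$A{\left(q \right)} = - \frac{31}{8}$ ($A{\left(q \right)} = -3 + \frac{-5 - 2}{8} = -3 + \frac{1}{8} \left(-7\right) = -3 - \frac{7}{8} = - \frac{31}{8}$)
$C = - \frac{320}{27}$ ($C = -12 + \frac{4}{14 - -13} = -12 + \frac{4}{14 + 13} = -12 + \frac{4}{27} = - \frac{320}{27} \approx -11.852$)
$h{\left(X,E \right)} = 42 E$ ($h{\left(X,E \right)} = - 3 \left(- 14 E\right) = 42 E$)
$O{\left(S,p \right)} = - \frac{320}{27} - S$
$\frac{O{\left(h{\left(2,34 \right)},-844 \right)} - 2310950}{4359925 - 3589697} = \frac{\left(- \frac{320}{27} - 42 \cdot 34\right) - 2310950}{4359925 - 3589697} = \frac{\left(- \frac{320}{27} - 1428\right) - 2310950}{770228} = \left(\left(- \frac{320}{27} - 1428\right) - 2310950\right) \frac{1}{770228} = \left(- \frac{38876}{27} - 2310950\right) \frac{1}{770228} = \left(- \frac{62434526}{27}\right) \frac{1}{770228} = - \frac{31217263}{10398078}$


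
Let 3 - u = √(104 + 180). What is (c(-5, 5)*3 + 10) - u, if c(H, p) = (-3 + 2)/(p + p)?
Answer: 67/10 + 2*√71 ≈ 23.552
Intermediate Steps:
c(H, p) = -1/(2*p)
u = 3 - 2*√71 (u = 3 - √(104 + 180) = 3 - √284 = 3 - 2*√71 ≈ -13.852)
(c(-5, 5)*3 + 10) - u = (-½/5*3 + 10) - (3 - 2*√71) = (-½*⅕*3 + 10) + (-3 + 2*√71) = (-⅒*3 + 10) + (-3 + 2*√71) = (-3/10 + 10) + (-3 + 2*√71) = 97/10 + (-3 + 2*√71) = 67/10 + 2*√71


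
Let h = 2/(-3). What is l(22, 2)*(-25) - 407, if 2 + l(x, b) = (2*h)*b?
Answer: -871/3 ≈ -290.33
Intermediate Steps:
h = -2/3 (h = 2*(-1/3) = -2/3 ≈ -0.66667)
l(x, b) = -2 - 4*b/3 (l(x, b) = -2 + (2*(-2/3))*b = -2 - 4*b/3)
l(22, 2)*(-25) - 407 = (-2 - 4/3*2)*(-25) - 407 = (-2 - 8/3)*(-25) - 407 = -14/3*(-25) - 407 = 350/3 - 407 = -871/3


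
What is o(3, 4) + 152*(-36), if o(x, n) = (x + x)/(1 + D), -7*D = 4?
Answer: -5458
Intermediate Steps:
D = -4/7 (D = -⅐*4 = -4/7 ≈ -0.57143)
o(x, n) = 14*x/3 (o(x, n) = (x + x)/(1 - 4/7) = (2*x)/(3/7) = (2*x)*(7/3) = 14*x/3)
o(3, 4) + 152*(-36) = (14/3)*3 + 152*(-36) = 14 - 5472 = -5458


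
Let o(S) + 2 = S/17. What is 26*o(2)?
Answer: -832/17 ≈ -48.941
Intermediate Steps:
o(S) = -2 + S/17
26*o(2) = 26*(-2 + (1/17)*2) = 26*(-2 + 2/17) = 26*(-32/17) = -832/17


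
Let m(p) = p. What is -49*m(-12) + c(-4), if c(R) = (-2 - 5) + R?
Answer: 577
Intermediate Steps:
c(R) = -7 + R
-49*m(-12) + c(-4) = -49*(-12) + (-7 - 4) = 588 - 11 = 577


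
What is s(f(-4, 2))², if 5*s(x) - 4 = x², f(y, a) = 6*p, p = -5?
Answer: 817216/25 ≈ 32689.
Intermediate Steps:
f(y, a) = -30 (f(y, a) = 6*(-5) = -30)
s(x) = ⅘ + x²/5
s(f(-4, 2))² = (⅘ + (⅕)*(-30)²)² = (⅘ + (⅕)*900)² = (⅘ + 180)² = (904/5)² = 817216/25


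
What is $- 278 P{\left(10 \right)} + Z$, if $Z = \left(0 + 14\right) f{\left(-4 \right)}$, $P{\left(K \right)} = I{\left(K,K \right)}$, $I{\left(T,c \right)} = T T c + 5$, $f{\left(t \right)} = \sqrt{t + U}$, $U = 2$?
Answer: $-279390 + 14 i \sqrt{2} \approx -2.7939 \cdot 10^{5} + 19.799 i$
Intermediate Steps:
$f{\left(t \right)} = \sqrt{2 + t}$ ($f{\left(t \right)} = \sqrt{t + 2} = \sqrt{2 + t}$)
$I{\left(T,c \right)} = 5 + c T^{2}$ ($I{\left(T,c \right)} = T^{2} c + 5 = c T^{2} + 5 = 5 + c T^{2}$)
$P{\left(K \right)} = 5 + K^{3}$ ($P{\left(K \right)} = 5 + K K^{2} = 5 + K^{3}$)
$Z = 14 i \sqrt{2}$ ($Z = \left(0 + 14\right) \sqrt{2 - 4} = 14 \sqrt{-2} = 14 i \sqrt{2} \approx 19.799 i$)
$- 278 P{\left(10 \right)} + Z = - 278 \left(5 + 10^{3}\right) + 14 i \sqrt{2} = - 278 \left(5 + 1000\right) + 14 i \sqrt{2} = \left(-278\right) 1005 + 14 i \sqrt{2} = -279390 + 14 i \sqrt{2}$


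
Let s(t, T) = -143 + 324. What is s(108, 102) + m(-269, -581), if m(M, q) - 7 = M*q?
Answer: 156477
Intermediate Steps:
s(t, T) = 181
m(M, q) = 7 + M*q
s(108, 102) + m(-269, -581) = 181 + (7 - 269*(-581)) = 181 + (7 + 156289) = 181 + 156296 = 156477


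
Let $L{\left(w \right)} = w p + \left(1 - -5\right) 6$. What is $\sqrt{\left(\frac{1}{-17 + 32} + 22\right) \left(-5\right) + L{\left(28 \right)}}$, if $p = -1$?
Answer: $\frac{i \sqrt{921}}{3} \approx 10.116 i$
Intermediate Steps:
$L{\left(w \right)} = 36 - w$ ($L{\left(w \right)} = w \left(-1\right) + \left(1 - -5\right) 6 = - w + \left(1 + 5\right) 6 = - w + 6 \cdot 6 = - w + 36 = 36 - w$)
$\sqrt{\left(\frac{1}{-17 + 32} + 22\right) \left(-5\right) + L{\left(28 \right)}} = \sqrt{\left(\frac{1}{-17 + 32} + 22\right) \left(-5\right) + \left(36 - 28\right)} = \sqrt{\left(\frac{1}{15} + 22\right) \left(-5\right) + \left(36 - 28\right)} = \sqrt{\left(\frac{1}{15} + 22\right) \left(-5\right) + 8} = \sqrt{\frac{331}{15} \left(-5\right) + 8} = \sqrt{- \frac{331}{3} + 8} = \sqrt{- \frac{307}{3}} = \frac{i \sqrt{921}}{3}$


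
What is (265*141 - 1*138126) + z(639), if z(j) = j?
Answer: -100122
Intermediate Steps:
(265*141 - 1*138126) + z(639) = (265*141 - 1*138126) + 639 = (37365 - 138126) + 639 = -100761 + 639 = -100122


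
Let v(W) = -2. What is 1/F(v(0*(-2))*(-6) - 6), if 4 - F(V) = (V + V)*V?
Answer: -1/68 ≈ -0.014706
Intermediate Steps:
F(V) = 4 - 2*V² (F(V) = 4 - (V + V)*V = 4 - 2*V*V = 4 - 2*V²)
1/F(v(0*(-2))*(-6) - 6) = 1/(4 - 2*(-2*(-6) - 6)²) = 1/(4 - 2*(12 - 6)²) = 1/(4 - 2*6²) = 1/(4 - 2*36) = 1/(4 - 72) = 1/(-68) = -1/68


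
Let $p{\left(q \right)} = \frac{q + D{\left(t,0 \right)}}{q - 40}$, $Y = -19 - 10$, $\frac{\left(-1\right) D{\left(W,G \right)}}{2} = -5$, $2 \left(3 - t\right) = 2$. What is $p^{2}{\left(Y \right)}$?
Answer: $\frac{361}{4761} \approx 0.075824$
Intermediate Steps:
$t = 2$ ($t = 3 - 1 = 2$)
$D{\left(W,G \right)} = 10$ ($D{\left(W,G \right)} = \left(-2\right) \left(-5\right) = 10$)
$Y = -29$
$p{\left(q \right)} = \frac{10 + q}{-40 + q}$ ($p{\left(q \right)} = \frac{q + 10}{q - 40} = \frac{10 + q}{-40 + q}$)
$p^{2}{\left(Y \right)} = \left(\frac{10 - 29}{-40 - 29}\right)^{2} = \left(\frac{1}{-69} \left(-19\right)\right)^{2} = \left(\left(- \frac{1}{69}\right) \left(-19\right)\right)^{2} = \left(\frac{19}{69}\right)^{2} = \frac{361}{4761}$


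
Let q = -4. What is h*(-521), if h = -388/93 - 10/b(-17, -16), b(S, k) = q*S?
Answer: 7115297/3162 ≈ 2250.3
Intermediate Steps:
b(S, k) = -4*S
h = -13657/3162 (h = -388/93 - 10/((-4*(-17))) = -388*1/93 - 10/68 = -388/93 - 10*1/68 = -388/93 - 5/34 = -13657/3162 ≈ -4.3191)
h*(-521) = -13657/3162*(-521) = 7115297/3162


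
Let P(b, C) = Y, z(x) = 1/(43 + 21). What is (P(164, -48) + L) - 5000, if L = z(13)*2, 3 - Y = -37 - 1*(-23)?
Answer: -159455/32 ≈ -4983.0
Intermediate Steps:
z(x) = 1/64
Y = 17 (Y = 3 - (-37 - 1*(-23)) = 3 - (-37 + 23) = 3 - 1*(-14) = 3 + 14 = 17)
P(b, C) = 17
L = 1/32 (L = (1/64)*2 = 1/32 ≈ 0.031250)
(P(164, -48) + L) - 5000 = (17 + 1/32) - 5000 = 545/32 - 5000 = -159455/32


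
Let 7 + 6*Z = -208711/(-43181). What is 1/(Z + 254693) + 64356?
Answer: 2123339244347019/32993648521 ≈ 64356.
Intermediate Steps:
Z = -46778/129543 (Z = -7/6 + (-208711/(-43181))/6 = -7/6 + (-208711*(-1/43181))/6 = -7/6 + (⅙)*(208711/43181) = -7/6 + 208711/259086 = -46778/129543 ≈ -0.36110)
1/(Z + 254693) + 64356 = 1/(-46778/129543 + 254693) + 64356 = 1/(32993648521/129543) + 64356 = 129543/32993648521 + 64356 = 2123339244347019/32993648521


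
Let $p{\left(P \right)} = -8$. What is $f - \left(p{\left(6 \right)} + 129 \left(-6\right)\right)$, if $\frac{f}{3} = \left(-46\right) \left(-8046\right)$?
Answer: $1111130$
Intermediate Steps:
$f = 1110348$ ($f = 3 \left(\left(-46\right) \left(-8046\right)\right) = 3 \cdot 370116 = 1110348$)
$f - \left(p{\left(6 \right)} + 129 \left(-6\right)\right) = 1110348 - \left(-8 + 129 \left(-6\right)\right) = 1110348 - \left(-8 - 774\right) = 1110348 - -782 = 1110348 + 782 = 1111130$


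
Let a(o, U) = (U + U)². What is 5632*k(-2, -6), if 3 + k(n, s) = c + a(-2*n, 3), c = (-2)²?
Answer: 208384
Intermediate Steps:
a(o, U) = 4*U² (a(o, U) = (2*U)² = 4*U²)
c = 4
k(n, s) = 37 (k(n, s) = -3 + (4 + 4*3²) = -3 + (4 + 4*9) = -3 + (4 + 36) = -3 + 40 = 37)
5632*k(-2, -6) = 5632*37 = 208384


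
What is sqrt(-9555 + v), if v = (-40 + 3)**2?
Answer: I*sqrt(8186) ≈ 90.477*I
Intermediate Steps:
v = 1369 (v = (-37)**2 = 1369)
sqrt(-9555 + v) = sqrt(-9555 + 1369) = sqrt(-8186) = I*sqrt(8186)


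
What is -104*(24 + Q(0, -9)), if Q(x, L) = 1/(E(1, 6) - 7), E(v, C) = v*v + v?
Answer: -12376/5 ≈ -2475.2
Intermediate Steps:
E(v, C) = v + v**2 (E(v, C) = v**2 + v = v + v**2)
Q(x, L) = -1/5 (Q(x, L) = 1/(1*(1 + 1) - 7) = 1/(1*2 - 7) = 1/(2 - 7) = 1/(-5) = -1/5)
-104*(24 + Q(0, -9)) = -104*(24 - 1/5) = -104*119/5 = -12376/5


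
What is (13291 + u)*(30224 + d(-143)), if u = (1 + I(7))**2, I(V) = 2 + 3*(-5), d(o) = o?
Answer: 404138235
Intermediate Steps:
I(V) = -13 (I(V) = 2 - 15 = -13)
u = 144 (u = (1 - 13)**2 = (-12)**2 = 144)
(13291 + u)*(30224 + d(-143)) = (13291 + 144)*(30224 - 143) = 13435*30081 = 404138235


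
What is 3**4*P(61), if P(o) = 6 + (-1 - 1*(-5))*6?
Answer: 2430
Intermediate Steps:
P(o) = 30 (P(o) = 6 + (-1 + 5)*6 = 6 + 4*6 = 6 + 24 = 30)
3**4*P(61) = 3**4*30 = 81*30 = 2430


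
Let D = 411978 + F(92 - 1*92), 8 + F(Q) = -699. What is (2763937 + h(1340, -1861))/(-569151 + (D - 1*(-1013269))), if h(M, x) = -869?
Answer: 2763068/855389 ≈ 3.2302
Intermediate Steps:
F(Q) = -707 (F(Q) = -8 - 699 = -707)
D = 411271 (D = 411978 - 707 = 411271)
(2763937 + h(1340, -1861))/(-569151 + (D - 1*(-1013269))) = (2763937 - 869)/(-569151 + (411271 - 1*(-1013269))) = 2763068/(-569151 + (411271 + 1013269)) = 2763068/(-569151 + 1424540) = 2763068/855389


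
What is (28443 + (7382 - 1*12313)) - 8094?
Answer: 15418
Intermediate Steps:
(28443 + (7382 - 1*12313)) - 8094 = (28443 + (7382 - 12313)) - 8094 = (28443 - 4931) - 8094 = 23512 - 8094 = 15418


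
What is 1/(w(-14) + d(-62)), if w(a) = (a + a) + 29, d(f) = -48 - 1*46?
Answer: -1/93 ≈ -0.010753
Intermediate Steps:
d(f) = -94 (d(f) = -48 - 46 = -94)
w(a) = 29 + 2*a (w(a) = 2*a + 29 = 29 + 2*a)
1/(w(-14) + d(-62)) = 1/((29 + 2*(-14)) - 94) = 1/((29 - 28) - 94) = 1/(1 - 94) = 1/(-93) = -1/93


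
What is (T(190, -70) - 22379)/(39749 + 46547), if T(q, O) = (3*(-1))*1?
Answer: -11191/43148 ≈ -0.25936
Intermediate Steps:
T(q, O) = -3 (T(q, O) = -3*1 = -3)
(T(190, -70) - 22379)/(39749 + 46547) = (-3 - 22379)/(39749 + 46547) = -22382/86296 = -22382*1/86296 = -11191/43148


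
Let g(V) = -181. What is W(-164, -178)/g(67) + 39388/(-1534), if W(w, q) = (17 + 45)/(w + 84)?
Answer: -142560783/5553080 ≈ -25.672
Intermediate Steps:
W(w, q) = 62/(84 + w)
W(-164, -178)/g(67) + 39388/(-1534) = (62/(84 - 164))/(-181) + 39388/(-1534) = (62/(-80))*(-1/181) + 39388*(-1/1534) = (62*(-1/80))*(-1/181) - 19694/767 = -31/40*(-1/181) - 19694/767 = 31/7240 - 19694/767 = -142560783/5553080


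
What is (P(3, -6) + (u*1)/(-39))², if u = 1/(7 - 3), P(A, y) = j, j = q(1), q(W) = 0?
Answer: 1/24336 ≈ 4.1091e-5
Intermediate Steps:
j = 0
P(A, y) = 0
u = ¼ (u = 1/4 = ¼ ≈ 0.25000)
(P(3, -6) + (u*1)/(-39))² = (0 + ((¼)*1)/(-39))² = (0 + (¼)*(-1/39))² = (0 - 1/156)² = (-1/156)² = 1/24336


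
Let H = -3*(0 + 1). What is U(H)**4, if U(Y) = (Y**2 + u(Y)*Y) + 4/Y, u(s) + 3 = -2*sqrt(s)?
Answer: -7385216/81 + 611200*I*sqrt(3)/9 ≈ -91176.0 + 1.1763e+5*I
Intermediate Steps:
u(s) = -3 - 2*sqrt(s)
H = -3 (H = -3*1 = -3)
U(Y) = Y**2 + 4/Y + Y*(-3 - 2*sqrt(Y)) (U(Y) = (Y**2 + (-3 - 2*sqrt(Y))*Y) + 4/Y = (Y**2 + Y*(-3 - 2*sqrt(Y))) + 4/Y = Y**2 + 4/Y + Y*(-3 - 2*sqrt(Y)))
U(H)**4 = ((4 + (-3)**2*(-3 - 3 - 2*I*sqrt(3)))/(-3))**4 = (-(4 + 9*(-3 - 3 - 2*I*sqrt(3)))/3)**4 = (-(4 + 9*(-6 - 2*I*sqrt(3)))/3)**4 = (-(4 + (-54 - 18*I*sqrt(3)))/3)**4 = (-(-50 - 18*I*sqrt(3))/3)**4 = (50/3 + 6*I*sqrt(3))**4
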